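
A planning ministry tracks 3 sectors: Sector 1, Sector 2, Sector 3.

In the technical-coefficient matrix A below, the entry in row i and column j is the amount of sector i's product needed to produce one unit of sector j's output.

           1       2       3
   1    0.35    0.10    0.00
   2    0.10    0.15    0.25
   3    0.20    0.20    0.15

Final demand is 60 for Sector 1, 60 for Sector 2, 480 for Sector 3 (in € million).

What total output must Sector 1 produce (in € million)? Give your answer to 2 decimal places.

x_1 = 135.62

I − A =
  [   0.65    -0.10     0.00]
  [  -0.10     0.85    -0.25]
  [  -0.20    -0.20     0.85]
Cofactors of I−A, C_ij = (−1)^(i+j)·(minor ij) (rows/columns in the sector order above):
  C_11 = (0.85)(0.85) − (-0.25)(-0.20) = 0.6725
  C_12 = −[(-0.10)(0.85) − (-0.25)(-0.20)] = 0.1350
  C_13 = (-0.10)(-0.20) − (0.85)(-0.20) = 0.1900
  C_21 = −[(-0.10)(0.85) − (0.00)(-0.20)] = 0.0850
  C_22 = (0.65)(0.85) − (0.00)(-0.20) = 0.5525
  C_23 = −[(0.65)(-0.20) − (-0.10)(-0.20)] = 0.1500
  C_31 = (-0.10)(-0.25) − (0.00)(0.85) = 0.0250
  C_32 = −[(0.65)(-0.25) − (0.00)(-0.10)] = 0.1625
  C_33 = (0.65)(0.85) − (-0.10)(-0.10) = 0.5425
det(I−A) = Σ_j (I−A)_1j·C_1j = (0.65)(0.6725) + (-0.10)(0.1350) + (0.00)(0.1900) = 0.423625
adj(I−A) = Cᵀ =
  [ 0.6725   0.0850   0.0250]
  [ 0.1350   0.5525   0.1625]
  [ 0.1900   0.1500   0.5425]
(I − A)⁻¹ = adj(I−A) / det(I−A) ≈
  [   1.5875     0.2006     0.0590]
  [   0.3187     1.3042     0.3836]
  [   0.4485     0.3541     1.2806]
x = (I − A)⁻¹ d = adj(I−A)·d / det(I−A), with det(I−A) = 0.423625:
  x_1 = (0.6725·60 + 0.0850·60 + 0.0250·480) / 0.423625 = 57.45 / 0.423625 ≈ 135.62
  x_2 = (0.1350·60 + 0.5525·60 + 0.1625·480) / 0.423625 = 119.25 / 0.423625 ≈ 281.50
  x_3 = (0.1900·60 + 0.1500·60 + 0.5425·480) / 0.423625 = 280.80 / 0.423625 ≈ 662.85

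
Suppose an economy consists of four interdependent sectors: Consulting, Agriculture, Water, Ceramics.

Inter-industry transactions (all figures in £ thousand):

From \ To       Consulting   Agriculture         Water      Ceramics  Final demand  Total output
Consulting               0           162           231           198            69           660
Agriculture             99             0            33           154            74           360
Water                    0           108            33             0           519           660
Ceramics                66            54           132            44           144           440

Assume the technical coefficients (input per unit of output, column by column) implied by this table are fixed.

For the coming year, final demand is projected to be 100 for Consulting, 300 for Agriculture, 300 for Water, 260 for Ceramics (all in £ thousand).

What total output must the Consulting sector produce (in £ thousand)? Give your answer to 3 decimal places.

Technical coefficients a_ij = z_ij / X_j:
  a_11 = 0/660 = 0.00, a_21 = 99/660 = 0.15, a_31 = 0/660 = 0.00, a_41 = 66/660 = 0.10
  a_12 = 162/360 = 0.45, a_22 = 0/360 = 0.00, a_32 = 108/360 = 0.30, a_42 = 54/360 = 0.15
  a_13 = 231/660 = 0.35, a_23 = 33/660 = 0.05, a_33 = 33/660 = 0.05, a_43 = 132/660 = 0.20
  a_14 = 198/440 = 0.45, a_24 = 154/440 = 0.35, a_34 = 0/440 = 0.00, a_44 = 44/440 = 0.10
I − A =
  [   1.00    -0.45    -0.35    -0.45]
  [  -0.15     1.00    -0.05    -0.35]
  [   0.00    -0.30     0.95     0.00]
  [  -0.10    -0.15    -0.20     0.90]
Compute the cofactors C_ij = (−1)^(i+j)·(3×3 minor ij) of I−A; the adjugate is their transpose:
adj(I−A) = Cᵀ =
  [ 0.770625   0.570375   0.441750   0.607125]
  [ 0.161500   0.812250   0.185750   0.396625]
  [ 0.051000   0.256500   0.715875   0.125250]
  [ 0.123875   0.255750   0.239125   0.855125]
det(I−A) = Σ_j (I−A)_1j·C_1j = (1.00)(0.770625) + (-0.45)(0.161500) + (-0.35)(0.051000) + (-0.45)(0.123875) = 0.62435625
(I − A)⁻¹ = adj(I−A) / det(I−A) ≈
  [   1.2343     0.9135     0.7075     0.9724]
  [   0.2587     1.3009     0.2975     0.6353]
  [   0.0817     0.4108     1.1466     0.2006]
  [   0.1984     0.4096     0.3830     1.3696]
x = (I − A)⁻¹ d = adj(I−A)·d / det(I−A), with det(I−A) = 0.62435625:
  x_1 = (0.770625·100 + 0.570375·300 + 0.441750·300 + 0.607125·260) / 0.62435625 = 538.5525 / 0.62435625 ≈ 862.572
  x_2 = (0.161500·100 + 0.812250·300 + 0.185750·300 + 0.396625·260) / 0.62435625 = 418.6725 / 0.62435625 ≈ 670.567
  x_3 = (0.051000·100 + 0.256500·300 + 0.715875·300 + 0.125250·260) / 0.62435625 = 329.3775 / 0.62435625 ≈ 527.547
  x_4 = (0.123875·100 + 0.255750·300 + 0.239125·300 + 0.855125·260) / 0.62435625 = 383.1825 / 0.62435625 ≈ 613.724

x_1 = 862.572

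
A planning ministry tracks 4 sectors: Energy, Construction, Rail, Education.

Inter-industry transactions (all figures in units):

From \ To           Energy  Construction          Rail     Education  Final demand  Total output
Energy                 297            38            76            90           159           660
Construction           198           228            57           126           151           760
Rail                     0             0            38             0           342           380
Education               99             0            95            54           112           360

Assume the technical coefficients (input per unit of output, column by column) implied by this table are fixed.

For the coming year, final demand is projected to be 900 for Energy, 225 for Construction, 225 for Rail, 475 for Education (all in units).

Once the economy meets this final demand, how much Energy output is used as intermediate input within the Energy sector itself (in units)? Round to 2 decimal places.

z_11 = 1071.14

Technical coefficients a_ij = z_ij / X_j:
  a_11 = 297/660 = 0.45, a_21 = 198/660 = 0.30, a_31 = 0/660 = 0.00, a_41 = 99/660 = 0.15
  a_12 = 38/760 = 0.05, a_22 = 228/760 = 0.30, a_32 = 0/760 = 0.00, a_42 = 0/760 = 0.00
  a_13 = 76/380 = 0.20, a_23 = 57/380 = 0.15, a_33 = 38/380 = 0.10, a_43 = 95/380 = 0.25
  a_14 = 90/360 = 0.25, a_24 = 126/360 = 0.35, a_34 = 0/360 = 0.00, a_44 = 54/360 = 0.15
I − A =
  [   0.55    -0.05    -0.20    -0.25]
  [  -0.30     0.70    -0.15    -0.35]
  [   0.00     0.00     0.90     0.00]
  [  -0.15     0.00    -0.25     0.85]
Compute the cofactors C_ij = (−1)^(i+j)·(3×3 minor ij) of I−A; the adjugate is their transpose:
adj(I−A) = Cᵀ =
  [ 0.535500   0.038250   0.173500   0.173250]
  [ 0.276750   0.387000   0.192875   0.240750]
  [ 0.000000   0.000000   0.285625   0.000000]
  [ 0.094500   0.006750   0.114625   0.333000]
det(I−A) = Σ_j (I−A)_1j·C_1j = (0.55)(0.535500) + (-0.05)(0.276750) + (-0.20)(0.000000) + (-0.25)(0.094500) = 0.2570625
(I − A)⁻¹ = adj(I−A) / det(I−A) ≈
  [   2.0832     0.1488     0.6749     0.6740]
  [   1.0766     1.5055     0.7503     0.9365]
  [   0.0000     0.0000     1.1111     0.0000]
  [   0.3676     0.0263     0.4459     1.2954]
First solve x = (I − A)⁻¹ d = adj(I−A)·d / det(I−A); in particular x_1 = (0.535500·900 + 0.038250·225 + 0.173500·225 + 0.173250·475) / 0.2570625 = 611.8875 / 0.2570625 ≈ 2380.3063.
Intermediate flow from 1 to 1: z_11 = a_11 · x_1 = 0.45 × 611.8875 / 0.2570625 = 275.349375 / 0.2570625 ≈ 1071.14.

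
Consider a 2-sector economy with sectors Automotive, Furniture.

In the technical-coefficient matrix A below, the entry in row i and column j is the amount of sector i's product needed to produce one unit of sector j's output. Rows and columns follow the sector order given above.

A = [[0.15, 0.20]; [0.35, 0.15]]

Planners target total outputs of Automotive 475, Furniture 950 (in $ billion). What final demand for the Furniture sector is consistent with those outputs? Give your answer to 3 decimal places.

I − A =
  [   0.85    -0.20]
  [  -0.35     0.85]
d = (I − A) x:
  d_A = (+0.85)·475 + (-0.20)·950 = 213.750
  d_F = (-0.35)·475 + (+0.85)·950 = 641.250

d_F = 641.250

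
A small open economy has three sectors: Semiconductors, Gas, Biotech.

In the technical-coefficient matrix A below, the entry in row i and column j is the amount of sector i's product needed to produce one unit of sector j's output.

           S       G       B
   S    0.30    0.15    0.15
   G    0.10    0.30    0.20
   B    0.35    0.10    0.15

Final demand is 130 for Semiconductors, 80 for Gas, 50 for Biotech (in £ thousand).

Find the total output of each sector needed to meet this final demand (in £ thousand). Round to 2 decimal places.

x_S = 272.43, x_G = 209.09, x_B = 195.60

I − A =
  [   0.70    -0.15    -0.15]
  [  -0.10     0.70    -0.20]
  [  -0.35    -0.10     0.85]
Cofactors of I−A, C_ij = (−1)^(i+j)·(minor ij) (rows/columns in the sector order above):
  C_11 = (0.70)(0.85) − (-0.20)(-0.10) = 0.5750
  C_12 = −[(-0.10)(0.85) − (-0.20)(-0.35)] = 0.1550
  C_13 = (-0.10)(-0.10) − (0.70)(-0.35) = 0.2550
  C_21 = −[(-0.15)(0.85) − (-0.15)(-0.10)] = 0.1425
  C_22 = (0.70)(0.85) − (-0.15)(-0.35) = 0.5425
  C_23 = −[(0.70)(-0.10) − (-0.15)(-0.35)] = 0.1225
  C_31 = (-0.15)(-0.20) − (-0.15)(0.70) = 0.1350
  C_32 = −[(0.70)(-0.20) − (-0.15)(-0.10)] = 0.1550
  C_33 = (0.70)(0.70) − (-0.15)(-0.10) = 0.4750
det(I−A) = Σ_j (I−A)_1j·C_1j = (0.70)(0.5750) + (-0.15)(0.1550) + (-0.15)(0.2550) = 0.3410
adj(I−A) = Cᵀ =
  [ 0.5750   0.1425   0.1350]
  [ 0.1550   0.5425   0.1550]
  [ 0.2550   0.1225   0.4750]
(I − A)⁻¹ = adj(I−A) / det(I−A) ≈
  [   1.6862     0.4179     0.3959]
  [   0.4545     1.5909     0.4545]
  [   0.7478     0.3592     1.3930]
x = (I − A)⁻¹ d = adj(I−A)·d / det(I−A), with det(I−A) = 0.3410:
  x_S = (0.5750·130 + 0.1425·80 + 0.1350·50) / 0.3410 = 92.90 / 0.3410 ≈ 272.43
  x_G = (0.1550·130 + 0.5425·80 + 0.1550·50) / 0.3410 = 71.30 / 0.3410 ≈ 209.09
  x_B = (0.2550·130 + 0.1225·80 + 0.4750·50) / 0.3410 = 66.70 / 0.3410 ≈ 195.60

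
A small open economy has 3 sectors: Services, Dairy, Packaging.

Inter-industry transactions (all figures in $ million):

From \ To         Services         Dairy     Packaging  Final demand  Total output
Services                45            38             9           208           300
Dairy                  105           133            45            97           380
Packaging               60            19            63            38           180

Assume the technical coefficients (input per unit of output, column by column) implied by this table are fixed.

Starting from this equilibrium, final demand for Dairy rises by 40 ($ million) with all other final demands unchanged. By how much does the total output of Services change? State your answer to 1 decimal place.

Δx_S = 8.6

Technical coefficients a_ij = z_ij / X_j:
  a_SS = 45/300 = 0.15, a_DS = 105/300 = 0.35, a_PS = 60/300 = 0.20
  a_SD = 38/380 = 0.10, a_DD = 133/380 = 0.35, a_PD = 19/380 = 0.05
  a_SP = 9/180 = 0.05, a_DP = 45/180 = 0.25, a_PP = 63/180 = 0.35
I − A =
  [   0.85    -0.10    -0.05]
  [  -0.35     0.65    -0.25]
  [  -0.20    -0.05     0.65]
Cofactors of I−A, C_ij = (−1)^(i+j)·(minor ij) (rows/columns in the sector order above):
  C_11 = (0.65)(0.65) − (-0.25)(-0.05) = 0.4100
  C_12 = −[(-0.35)(0.65) − (-0.25)(-0.20)] = 0.2775
  C_13 = (-0.35)(-0.05) − (0.65)(-0.20) = 0.1475
  C_21 = −[(-0.10)(0.65) − (-0.05)(-0.05)] = 0.0675
  C_22 = (0.85)(0.65) − (-0.05)(-0.20) = 0.5425
  C_23 = −[(0.85)(-0.05) − (-0.10)(-0.20)] = 0.0625
  C_31 = (-0.10)(-0.25) − (-0.05)(0.65) = 0.0575
  C_32 = −[(0.85)(-0.25) − (-0.05)(-0.35)] = 0.2300
  C_33 = (0.85)(0.65) − (-0.10)(-0.35) = 0.5175
det(I−A) = Σ_j (I−A)_1j·C_1j = (0.85)(0.4100) + (-0.10)(0.2775) + (-0.05)(0.1475) = 0.313375
adj(I−A) = Cᵀ =
  [ 0.4100   0.0675   0.0575]
  [ 0.2775   0.5425   0.2300]
  [ 0.1475   0.0625   0.5175]
(I − A)⁻¹ = adj(I−A) / det(I−A) ≈
  [   1.3083     0.2154     0.1835]
  [   0.8855     1.7312     0.7339]
  [   0.4707     0.1994     1.6514]
Δx = (I − A)⁻¹ Δd with Δd having +40 in the Dairy component and 0 elsewhere.
So Δx_S = L_SD · (+40), where L_SD = adj(I−A)_SD / det(I−A) = 0.0675 / 0.313375.
Δx_S = 0.0675 × (+40) / 0.313375 = 2.70 / 0.313375 ≈ 8.6.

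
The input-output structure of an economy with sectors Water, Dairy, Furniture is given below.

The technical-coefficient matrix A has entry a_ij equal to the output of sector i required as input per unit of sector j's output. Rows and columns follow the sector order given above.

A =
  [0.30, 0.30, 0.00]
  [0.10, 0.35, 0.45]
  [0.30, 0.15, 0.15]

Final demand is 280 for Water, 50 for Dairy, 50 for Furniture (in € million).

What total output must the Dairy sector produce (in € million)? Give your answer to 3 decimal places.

I − A =
  [   0.70    -0.30     0.00]
  [  -0.10     0.65    -0.45]
  [  -0.30    -0.15     0.85]
Cofactors of I−A, C_ij = (−1)^(i+j)·(minor ij) (rows/columns in the sector order above):
  C_11 = (0.65)(0.85) − (-0.45)(-0.15) = 0.4850
  C_12 = −[(-0.10)(0.85) − (-0.45)(-0.30)] = 0.2200
  C_13 = (-0.10)(-0.15) − (0.65)(-0.30) = 0.2100
  C_21 = −[(-0.30)(0.85) − (0.00)(-0.15)] = 0.2550
  C_22 = (0.70)(0.85) − (0.00)(-0.30) = 0.5950
  C_23 = −[(0.70)(-0.15) − (-0.30)(-0.30)] = 0.1950
  C_31 = (-0.30)(-0.45) − (0.00)(0.65) = 0.1350
  C_32 = −[(0.70)(-0.45) − (0.00)(-0.10)] = 0.3150
  C_33 = (0.70)(0.65) − (-0.30)(-0.10) = 0.4250
det(I−A) = Σ_j (I−A)_1j·C_1j = (0.70)(0.4850) + (-0.30)(0.2200) + (0.00)(0.2100) = 0.2735
adj(I−A) = Cᵀ =
  [ 0.4850   0.2550   0.1350]
  [ 0.2200   0.5950   0.3150]
  [ 0.2100   0.1950   0.4250]
(I − A)⁻¹ = adj(I−A) / det(I−A) ≈
  [   1.7733     0.9324     0.4936]
  [   0.8044     2.1755     1.1517]
  [   0.7678     0.7130     1.5539]
x = (I − A)⁻¹ d = adj(I−A)·d / det(I−A), with det(I−A) = 0.2735:
  x_1 = (0.4850·280 + 0.2550·50 + 0.1350·50) / 0.2735 = 155.30 / 0.2735 ≈ 567.824
  x_2 = (0.2200·280 + 0.5950·50 + 0.3150·50) / 0.2735 = 107.10 / 0.2735 ≈ 391.590
  x_3 = (0.2100·280 + 0.1950·50 + 0.4250·50) / 0.2735 = 89.80 / 0.2735 ≈ 328.336

x_2 = 391.590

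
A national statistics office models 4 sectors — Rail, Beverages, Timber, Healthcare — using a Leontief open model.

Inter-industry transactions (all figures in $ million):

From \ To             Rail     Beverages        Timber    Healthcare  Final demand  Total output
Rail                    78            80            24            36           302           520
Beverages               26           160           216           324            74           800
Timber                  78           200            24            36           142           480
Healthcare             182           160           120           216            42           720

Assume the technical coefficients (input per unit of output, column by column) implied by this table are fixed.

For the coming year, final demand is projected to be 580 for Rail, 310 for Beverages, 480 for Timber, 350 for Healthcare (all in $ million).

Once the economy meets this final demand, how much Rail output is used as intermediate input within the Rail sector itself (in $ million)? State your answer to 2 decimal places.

Technical coefficients a_ij = z_ij / X_j:
  a_11 = 78/520 = 0.15, a_21 = 26/520 = 0.05, a_31 = 78/520 = 0.15, a_41 = 182/520 = 0.35
  a_12 = 80/800 = 0.10, a_22 = 160/800 = 0.20, a_32 = 200/800 = 0.25, a_42 = 160/800 = 0.20
  a_13 = 24/480 = 0.05, a_23 = 216/480 = 0.45, a_33 = 24/480 = 0.05, a_43 = 120/480 = 0.25
  a_14 = 36/720 = 0.05, a_24 = 324/720 = 0.45, a_34 = 36/720 = 0.05, a_44 = 216/720 = 0.30
I − A =
  [   0.85    -0.10    -0.05    -0.05]
  [  -0.05     0.80    -0.45    -0.45]
  [  -0.15    -0.25     0.95    -0.05]
  [  -0.35    -0.20    -0.25     0.70]
Compute the cofactors C_ij = (−1)^(i+j)·(3×3 minor ij) of I−A; the adjugate is their transpose:
adj(I−A) = Cᵀ =
  [ 0.325125   0.087125   0.080750   0.085000]
  [ 0.254250   0.530000   0.365750   0.385000]
  [ 0.133125   0.166625   0.365750   0.142750]
  [ 0.282750   0.254500   0.275500   0.532250]
det(I−A) = Σ_j (I−A)_1j·C_1j = (0.85)(0.325125) + (-0.10)(0.254250) + (-0.05)(0.133125) + (-0.05)(0.282750) = 0.2301375
(I − A)⁻¹ = adj(I−A) / det(I−A) ≈
  [   1.4127     0.3786     0.3509     0.3693]
  [   1.1048     2.3030     1.5893     1.6729]
  [   0.5785     0.7240     1.5893     0.6203]
  [   1.2286     1.1059     1.1971     2.3127]
First solve x = (I − A)⁻¹ d = adj(I−A)·d / det(I−A); in particular x_1 = (0.325125·580 + 0.087125·310 + 0.080750·480 + 0.085000·350) / 0.2301375 = 284.09125 / 0.2301375 ≈ 1234.4414.
Intermediate flow from 1 to 1: z_11 = a_11 · x_1 = 0.15 × 284.09125 / 0.2301375 = 42.6136875 / 0.2301375 ≈ 185.17.

z_11 = 185.17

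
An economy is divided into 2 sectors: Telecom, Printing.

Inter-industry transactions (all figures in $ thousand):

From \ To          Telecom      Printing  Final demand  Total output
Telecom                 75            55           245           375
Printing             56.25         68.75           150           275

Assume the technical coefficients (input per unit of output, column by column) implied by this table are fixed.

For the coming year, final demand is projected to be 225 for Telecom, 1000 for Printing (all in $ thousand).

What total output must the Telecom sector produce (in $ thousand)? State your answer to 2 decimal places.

x_1 = 646.93

Technical coefficients a_ij = z_ij / X_j:
  a_11 = 75/375 = 0.20, a_21 = 56.25/375 = 0.15
  a_12 = 55/275 = 0.20, a_22 = 68.75/275 = 0.25
I − A =
  [   0.80    -0.20]
  [  -0.15     0.75]
det(I−A) = (0.80)(0.75) − (-0.20)(-0.15) = 0.5700
adj(I−A) = [[0.75, 0.20], [0.15, 0.80]]
(I − A)⁻¹ = adj(I−A) / det(I−A) ≈
  [   1.3158     0.3509]
  [   0.2632     1.4035]
x = (I − A)⁻¹ d = adj(I−A)·d / det(I−A), with det(I−A) = 0.5700:
  x_1 = (0.75·225 + 0.20·1000) / 0.5700 = 368.75 / 0.5700 ≈ 646.93
  x_2 = (0.15·225 + 0.80·1000) / 0.5700 = 833.75 / 0.5700 ≈ 1462.72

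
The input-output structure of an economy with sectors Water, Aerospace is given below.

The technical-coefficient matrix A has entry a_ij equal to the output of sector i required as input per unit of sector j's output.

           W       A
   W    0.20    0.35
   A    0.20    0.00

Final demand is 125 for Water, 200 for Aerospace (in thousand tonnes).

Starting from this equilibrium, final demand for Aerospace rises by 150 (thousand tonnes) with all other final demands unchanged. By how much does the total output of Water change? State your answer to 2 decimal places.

Δx_W = 71.92

I − A =
  [   0.80    -0.35]
  [  -0.20     1.00]
det(I−A) = (0.80)(1.00) − (-0.35)(-0.20) = 0.7300
adj(I−A) = [[1.00, 0.35], [0.20, 0.80]]
(I − A)⁻¹ = adj(I−A) / det(I−A) ≈
  [   1.3699     0.4795]
  [   0.2740     1.0959]
Δx = (I − A)⁻¹ Δd with Δd having +150 in the Aerospace component and 0 elsewhere.
So Δx_W = L_WA · (+150), where L_WA = adj(I−A)_WA / det(I−A) = 0.35 / 0.7300.
Δx_W = 0.35 × (+150) / 0.7300 = 52.50 / 0.7300 ≈ 71.92.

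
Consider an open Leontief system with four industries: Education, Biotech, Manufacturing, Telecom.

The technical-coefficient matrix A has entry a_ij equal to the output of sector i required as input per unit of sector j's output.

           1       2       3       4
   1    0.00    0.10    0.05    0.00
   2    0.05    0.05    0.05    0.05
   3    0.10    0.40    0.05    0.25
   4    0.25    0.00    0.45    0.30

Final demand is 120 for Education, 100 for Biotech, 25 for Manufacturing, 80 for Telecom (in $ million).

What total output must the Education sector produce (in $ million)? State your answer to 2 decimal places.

I − A =
  [   1.00    -0.10    -0.05     0.00]
  [  -0.05     0.95    -0.05    -0.05]
  [  -0.10    -0.40     0.95    -0.25]
  [  -0.25     0.00    -0.45     0.70]
Compute the cofactors C_ij = (−1)^(i+j)·(3×3 minor ij) of I−A; the adjugate is their transpose:
adj(I−A) = Cᵀ =
  [ 0.501875   0.069250   0.039000   0.018875]
  [ 0.048375   0.545875   0.059875   0.060375]
  [ 0.144875   0.293250   0.660250   0.256750]
  [ 0.272375   0.213250   0.438375   0.871500]
det(I−A) = Σ_j (I−A)_1j·C_1j = (1.00)(0.501875) + (-0.10)(0.048375) + (-0.05)(0.144875) + (0.00)(0.272375) = 0.48979375
(I − A)⁻¹ = adj(I−A) / det(I−A) ≈
  [   1.0247     0.1414     0.0796     0.0385]
  [   0.0988     1.1145     0.1222     0.1233]
  [   0.2958     0.5987     1.3480     0.5242]
  [   0.5561     0.4354     0.8950     1.7793]
x = (I − A)⁻¹ d = adj(I−A)·d / det(I−A), with det(I−A) = 0.48979375:
  x_1 = (0.501875·120 + 0.069250·100 + 0.039000·25 + 0.018875·80) / 0.48979375 = 69.635 / 0.48979375 ≈ 142.17
  x_2 = (0.048375·120 + 0.545875·100 + 0.059875·25 + 0.060375·80) / 0.48979375 = 66.719375 / 0.48979375 ≈ 136.22
  x_3 = (0.144875·120 + 0.293250·100 + 0.660250·25 + 0.256750·80) / 0.48979375 = 83.75625 / 0.48979375 ≈ 171.00
  x_4 = (0.272375·120 + 0.213250·100 + 0.438375·25 + 0.871500·80) / 0.48979375 = 134.689375 / 0.48979375 ≈ 274.99

x_1 = 142.17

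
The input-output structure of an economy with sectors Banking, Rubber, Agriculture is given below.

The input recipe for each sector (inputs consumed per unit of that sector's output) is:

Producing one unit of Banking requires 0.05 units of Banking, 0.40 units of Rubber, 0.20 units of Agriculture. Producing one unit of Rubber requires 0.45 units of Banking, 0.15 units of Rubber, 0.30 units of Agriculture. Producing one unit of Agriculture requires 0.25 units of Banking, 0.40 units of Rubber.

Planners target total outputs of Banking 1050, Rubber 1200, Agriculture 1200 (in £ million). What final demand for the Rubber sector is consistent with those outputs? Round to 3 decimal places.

d_2 = 120.000

I − A =
  [   0.95    -0.45    -0.25]
  [  -0.40     0.85    -0.40]
  [  -0.20    -0.30     1.00]
d = (I − A) x:
  d_1 = (+0.95)·1050 + (-0.45)·1200 + (-0.25)·1200 = 157.500
  d_2 = (-0.40)·1050 + (+0.85)·1200 + (-0.40)·1200 = 120.000
  d_3 = (-0.20)·1050 + (-0.30)·1200 + (+1.00)·1200 = 630.000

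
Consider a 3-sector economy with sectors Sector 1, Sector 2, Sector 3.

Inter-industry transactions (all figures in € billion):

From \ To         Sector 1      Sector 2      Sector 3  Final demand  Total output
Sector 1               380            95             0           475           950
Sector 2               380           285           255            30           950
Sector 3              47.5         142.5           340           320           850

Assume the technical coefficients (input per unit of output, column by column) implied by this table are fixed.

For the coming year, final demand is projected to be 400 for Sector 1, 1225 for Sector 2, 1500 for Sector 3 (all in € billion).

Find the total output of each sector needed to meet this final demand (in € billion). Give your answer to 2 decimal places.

x_1 = 1345.86, x_2 = 4075.19, x_3 = 3630.95

Technical coefficients a_ij = z_ij / X_j:
  a_11 = 380/950 = 0.40, a_21 = 380/950 = 0.40, a_31 = 47.5/950 = 0.05
  a_12 = 95/950 = 0.10, a_22 = 285/950 = 0.30, a_32 = 142.5/950 = 0.15
  a_13 = 0/850 = 0.00, a_23 = 255/850 = 0.30, a_33 = 340/850 = 0.40
I − A =
  [   0.60    -0.10     0.00]
  [  -0.40     0.70    -0.30]
  [  -0.05    -0.15     0.60]
Cofactors of I−A, C_ij = (−1)^(i+j)·(minor ij) (rows/columns in the sector order above):
  C_11 = (0.70)(0.60) − (-0.30)(-0.15) = 0.3750
  C_12 = −[(-0.40)(0.60) − (-0.30)(-0.05)] = 0.2550
  C_13 = (-0.40)(-0.15) − (0.70)(-0.05) = 0.0950
  C_21 = −[(-0.10)(0.60) − (0.00)(-0.15)] = 0.0600
  C_22 = (0.60)(0.60) − (0.00)(-0.05) = 0.3600
  C_23 = −[(0.60)(-0.15) − (-0.10)(-0.05)] = 0.0950
  C_31 = (-0.10)(-0.30) − (0.00)(0.70) = 0.0300
  C_32 = −[(0.60)(-0.30) − (0.00)(-0.40)] = 0.1800
  C_33 = (0.60)(0.70) − (-0.10)(-0.40) = 0.3800
det(I−A) = Σ_j (I−A)_1j·C_1j = (0.60)(0.3750) + (-0.10)(0.2550) + (0.00)(0.0950) = 0.1995
adj(I−A) = Cᵀ =
  [ 0.3750   0.0600   0.0300]
  [ 0.2550   0.3600   0.1800]
  [ 0.0950   0.0950   0.3800]
(I − A)⁻¹ = adj(I−A) / det(I−A) ≈
  [   1.8797     0.3008     0.1504]
  [   1.2782     1.8045     0.9023]
  [   0.4762     0.4762     1.9048]
x = (I − A)⁻¹ d = adj(I−A)·d / det(I−A), with det(I−A) = 0.1995:
  x_1 = (0.3750·400 + 0.0600·1225 + 0.0300·1500) / 0.1995 = 268.50 / 0.1995 ≈ 1345.86
  x_2 = (0.2550·400 + 0.3600·1225 + 0.1800·1500) / 0.1995 = 813.00 / 0.1995 ≈ 4075.19
  x_3 = (0.0950·400 + 0.0950·1225 + 0.3800·1500) / 0.1995 = 724.375 / 0.1995 ≈ 3630.95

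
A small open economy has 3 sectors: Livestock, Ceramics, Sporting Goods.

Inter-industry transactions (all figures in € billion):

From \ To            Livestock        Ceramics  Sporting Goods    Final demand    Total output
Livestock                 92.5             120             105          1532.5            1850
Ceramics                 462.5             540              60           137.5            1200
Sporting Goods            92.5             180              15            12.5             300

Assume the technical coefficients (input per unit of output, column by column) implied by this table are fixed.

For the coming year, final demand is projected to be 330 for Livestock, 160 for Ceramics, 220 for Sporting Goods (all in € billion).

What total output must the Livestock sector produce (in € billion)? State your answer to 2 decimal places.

Technical coefficients a_ij = z_ij / X_j:
  a_LL = 92.5/1850 = 0.05, a_CL = 462.5/1850 = 0.25, a_SL = 92.5/1850 = 0.05
  a_LC = 120/1200 = 0.10, a_CC = 540/1200 = 0.45, a_SC = 180/1200 = 0.15
  a_LS = 105/300 = 0.35, a_CS = 60/300 = 0.20, a_SS = 15/300 = 0.05
I − A =
  [   0.95    -0.10    -0.35]
  [  -0.25     0.55    -0.20]
  [  -0.05    -0.15     0.95]
Cofactors of I−A, C_ij = (−1)^(i+j)·(minor ij) (rows/columns in the sector order above):
  C_11 = (0.55)(0.95) − (-0.20)(-0.15) = 0.4925
  C_12 = −[(-0.25)(0.95) − (-0.20)(-0.05)] = 0.2475
  C_13 = (-0.25)(-0.15) − (0.55)(-0.05) = 0.0650
  C_21 = −[(-0.10)(0.95) − (-0.35)(-0.15)] = 0.1475
  C_22 = (0.95)(0.95) − (-0.35)(-0.05) = 0.8850
  C_23 = −[(0.95)(-0.15) − (-0.10)(-0.05)] = 0.1475
  C_31 = (-0.10)(-0.20) − (-0.35)(0.55) = 0.2125
  C_32 = −[(0.95)(-0.20) − (-0.35)(-0.25)] = 0.2775
  C_33 = (0.95)(0.55) − (-0.10)(-0.25) = 0.4975
det(I−A) = Σ_j (I−A)_1j·C_1j = (0.95)(0.4925) + (-0.10)(0.2475) + (-0.35)(0.0650) = 0.420375
adj(I−A) = Cᵀ =
  [ 0.4925   0.1475   0.2125]
  [ 0.2475   0.8850   0.2775]
  [ 0.0650   0.1475   0.4975]
(I − A)⁻¹ = adj(I−A) / det(I−A) ≈
  [   1.1716     0.3509     0.5055]
  [   0.5888     2.1053     0.6601]
  [   0.1546     0.3509     1.1835]
x = (I − A)⁻¹ d = adj(I−A)·d / det(I−A), with det(I−A) = 0.420375:
  x_L = (0.4925·330 + 0.1475·160 + 0.2125·220) / 0.420375 = 232.875 / 0.420375 ≈ 553.97
  x_C = (0.2475·330 + 0.8850·160 + 0.2775·220) / 0.420375 = 284.325 / 0.420375 ≈ 676.36
  x_S = (0.0650·330 + 0.1475·160 + 0.4975·220) / 0.420375 = 154.50 / 0.420375 ≈ 367.53

x_L = 553.97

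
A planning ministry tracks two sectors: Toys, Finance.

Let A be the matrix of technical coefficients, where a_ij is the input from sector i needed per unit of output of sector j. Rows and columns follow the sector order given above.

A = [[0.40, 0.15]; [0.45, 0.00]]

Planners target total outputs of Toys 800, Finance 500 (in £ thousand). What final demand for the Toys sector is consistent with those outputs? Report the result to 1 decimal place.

I − A =
  [   0.60    -0.15]
  [  -0.45     1.00]
d = (I − A) x:
  d_1 = (+0.60)·800 + (-0.15)·500 = 405.0
  d_2 = (-0.45)·800 + (+1.00)·500 = 140.0

d_1 = 405.0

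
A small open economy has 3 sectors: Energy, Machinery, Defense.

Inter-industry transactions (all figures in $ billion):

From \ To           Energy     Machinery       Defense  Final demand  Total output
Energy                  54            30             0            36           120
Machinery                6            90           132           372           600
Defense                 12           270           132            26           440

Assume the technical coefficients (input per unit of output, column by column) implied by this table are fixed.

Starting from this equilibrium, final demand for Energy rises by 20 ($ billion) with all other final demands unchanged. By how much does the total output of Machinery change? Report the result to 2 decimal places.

Technical coefficients a_ij = z_ij / X_j:
  a_11 = 54/120 = 0.45, a_21 = 6/120 = 0.05, a_31 = 12/120 = 0.10
  a_12 = 30/600 = 0.05, a_22 = 90/600 = 0.15, a_32 = 270/600 = 0.45
  a_13 = 0/440 = 0.00, a_23 = 132/440 = 0.30, a_33 = 132/440 = 0.30
I − A =
  [   0.55    -0.05     0.00]
  [  -0.05     0.85    -0.30]
  [  -0.10    -0.45     0.70]
Cofactors of I−A, C_ij = (−1)^(i+j)·(minor ij) (rows/columns in the sector order above):
  C_11 = (0.85)(0.70) − (-0.30)(-0.45) = 0.4600
  C_12 = −[(-0.05)(0.70) − (-0.30)(-0.10)] = 0.0650
  C_13 = (-0.05)(-0.45) − (0.85)(-0.10) = 0.1075
  C_21 = −[(-0.05)(0.70) − (0.00)(-0.45)] = 0.0350
  C_22 = (0.55)(0.70) − (0.00)(-0.10) = 0.3850
  C_23 = −[(0.55)(-0.45) − (-0.05)(-0.10)] = 0.2525
  C_31 = (-0.05)(-0.30) − (0.00)(0.85) = 0.0150
  C_32 = −[(0.55)(-0.30) − (0.00)(-0.05)] = 0.1650
  C_33 = (0.55)(0.85) − (-0.05)(-0.05) = 0.4650
det(I−A) = Σ_j (I−A)_1j·C_1j = (0.55)(0.4600) + (-0.05)(0.0650) + (0.00)(0.1075) = 0.24975
adj(I−A) = Cᵀ =
  [ 0.4600   0.0350   0.0150]
  [ 0.0650   0.3850   0.1650]
  [ 0.1075   0.2525   0.4650]
(I − A)⁻¹ = adj(I−A) / det(I−A) ≈
  [   1.8418     0.1401     0.0601]
  [   0.2603     1.5415     0.6607]
  [   0.4304     1.0110     1.8619]
Δx = (I − A)⁻¹ Δd with Δd having +20 in the Energy component and 0 elsewhere.
So Δx_2 = L_21 · (+20), where L_21 = adj(I−A)_21 / det(I−A) = 0.0650 / 0.24975.
Δx_2 = 0.0650 × (+20) / 0.24975 = 1.30 / 0.24975 ≈ 5.21.

Δx_2 = 5.21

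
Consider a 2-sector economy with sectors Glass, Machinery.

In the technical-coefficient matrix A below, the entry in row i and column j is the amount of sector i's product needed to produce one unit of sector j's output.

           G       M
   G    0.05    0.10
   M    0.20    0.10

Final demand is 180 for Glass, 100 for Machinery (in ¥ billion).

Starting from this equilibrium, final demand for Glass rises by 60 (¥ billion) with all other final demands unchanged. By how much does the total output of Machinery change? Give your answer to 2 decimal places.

I − A =
  [   0.95    -0.10]
  [  -0.20     0.90]
det(I−A) = (0.95)(0.90) − (-0.10)(-0.20) = 0.8350
adj(I−A) = [[0.90, 0.10], [0.20, 0.95]]
(I − A)⁻¹ = adj(I−A) / det(I−A) ≈
  [   1.0778     0.1198]
  [   0.2395     1.1377]
Δx = (I − A)⁻¹ Δd with Δd having +60 in the Glass component and 0 elsewhere.
So Δx_M = L_MG · (+60), where L_MG = adj(I−A)_MG / det(I−A) = 0.20 / 0.8350.
Δx_M = 0.20 × (+60) / 0.8350 = 12.00 / 0.8350 ≈ 14.37.

Δx_M = 14.37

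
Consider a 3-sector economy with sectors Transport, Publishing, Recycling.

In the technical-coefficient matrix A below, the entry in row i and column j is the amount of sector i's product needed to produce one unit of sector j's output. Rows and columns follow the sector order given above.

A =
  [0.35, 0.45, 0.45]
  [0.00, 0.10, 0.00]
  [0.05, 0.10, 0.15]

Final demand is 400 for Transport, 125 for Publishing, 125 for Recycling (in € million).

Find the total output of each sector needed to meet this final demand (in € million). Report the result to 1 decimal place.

x_T = 859.7, x_P = 138.9, x_R = 214.0

I − A =
  [   0.65    -0.45    -0.45]
  [   0.00     0.90     0.00]
  [  -0.05    -0.10     0.85]
Cofactors of I−A, C_ij = (−1)^(i+j)·(minor ij) (rows/columns in the sector order above):
  C_11 = (0.90)(0.85) − (0.00)(-0.10) = 0.7650
  C_12 = −[(0.00)(0.85) − (0.00)(-0.05)] = 0.0000
  C_13 = (0.00)(-0.10) − (0.90)(-0.05) = 0.0450
  C_21 = −[(-0.45)(0.85) − (-0.45)(-0.10)] = 0.4275
  C_22 = (0.65)(0.85) − (-0.45)(-0.05) = 0.5300
  C_23 = −[(0.65)(-0.10) − (-0.45)(-0.05)] = 0.0875
  C_31 = (-0.45)(0.00) − (-0.45)(0.90) = 0.4050
  C_32 = −[(0.65)(0.00) − (-0.45)(0.00)] = 0.0000
  C_33 = (0.65)(0.90) − (-0.45)(0.00) = 0.5850
det(I−A) = Σ_j (I−A)_1j·C_1j = (0.65)(0.7650) + (-0.45)(0.0000) + (-0.45)(0.0450) = 0.4770
adj(I−A) = Cᵀ =
  [ 0.7650   0.4275   0.4050]
  [ 0.0000   0.5300   0.0000]
  [ 0.0450   0.0875   0.5850]
(I − A)⁻¹ = adj(I−A) / det(I−A) ≈
  [   1.6038     0.8962     0.8491]
  [   0.0000     1.1111     0.0000]
  [   0.0943     0.1834     1.2264]
x = (I − A)⁻¹ d = adj(I−A)·d / det(I−A), with det(I−A) = 0.4770:
  x_T = (0.7650·400 + 0.4275·125 + 0.4050·125) / 0.4770 = 410.0625 / 0.4770 ≈ 859.7
  x_P = (0.0000·400 + 0.5300·125 + 0.0000·125) / 0.4770 = 66.25 / 0.4770 ≈ 138.9
  x_R = (0.0450·400 + 0.0875·125 + 0.5850·125) / 0.4770 = 102.0625 / 0.4770 ≈ 214.0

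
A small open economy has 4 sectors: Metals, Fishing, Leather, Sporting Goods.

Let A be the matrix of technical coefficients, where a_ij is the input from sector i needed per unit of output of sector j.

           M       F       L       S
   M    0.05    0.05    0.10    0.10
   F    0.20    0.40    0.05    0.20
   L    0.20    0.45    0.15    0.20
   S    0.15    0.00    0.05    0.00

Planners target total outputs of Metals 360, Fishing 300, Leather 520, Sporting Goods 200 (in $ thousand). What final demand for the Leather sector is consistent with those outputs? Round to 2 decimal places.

I − A =
  [   0.95    -0.05    -0.10    -0.10]
  [  -0.20     0.60    -0.05    -0.20]
  [  -0.20    -0.45     0.85    -0.20]
  [  -0.15     0.00    -0.05     1.00]
d = (I − A) x:
  d_M = (+0.95)·360 + (-0.05)·300 + (-0.10)·520 + (-0.10)·200 = 255.00
  d_F = (-0.20)·360 + (+0.60)·300 + (-0.05)·520 + (-0.20)·200 = 42.00
  d_L = (-0.20)·360 + (-0.45)·300 + (+0.85)·520 + (-0.20)·200 = 195.00
  d_S = (-0.15)·360 + (+0.00)·300 + (-0.05)·520 + (+1.00)·200 = 120.00

d_L = 195.00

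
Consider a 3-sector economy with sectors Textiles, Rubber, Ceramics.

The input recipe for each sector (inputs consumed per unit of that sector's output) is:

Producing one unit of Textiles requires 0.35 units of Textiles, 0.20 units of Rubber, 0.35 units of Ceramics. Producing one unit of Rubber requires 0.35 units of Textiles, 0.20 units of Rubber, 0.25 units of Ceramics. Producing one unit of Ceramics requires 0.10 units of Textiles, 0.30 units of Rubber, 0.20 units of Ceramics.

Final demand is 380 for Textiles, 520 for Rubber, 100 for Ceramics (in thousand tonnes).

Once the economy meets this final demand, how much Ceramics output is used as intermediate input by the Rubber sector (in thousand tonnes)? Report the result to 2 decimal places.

z_32 = 387.58

I − A =
  [   0.65    -0.35    -0.10]
  [  -0.20     0.80    -0.30]
  [  -0.35    -0.25     0.80]
Cofactors of I−A, C_ij = (−1)^(i+j)·(minor ij) (rows/columns in the sector order above):
  C_11 = (0.80)(0.80) − (-0.30)(-0.25) = 0.5650
  C_12 = −[(-0.20)(0.80) − (-0.30)(-0.35)] = 0.2650
  C_13 = (-0.20)(-0.25) − (0.80)(-0.35) = 0.3300
  C_21 = −[(-0.35)(0.80) − (-0.10)(-0.25)] = 0.3050
  C_22 = (0.65)(0.80) − (-0.10)(-0.35) = 0.4850
  C_23 = −[(0.65)(-0.25) − (-0.35)(-0.35)] = 0.2850
  C_31 = (-0.35)(-0.30) − (-0.10)(0.80) = 0.1850
  C_32 = −[(0.65)(-0.30) − (-0.10)(-0.20)] = 0.2150
  C_33 = (0.65)(0.80) − (-0.35)(-0.20) = 0.4500
det(I−A) = Σ_j (I−A)_1j·C_1j = (0.65)(0.5650) + (-0.35)(0.2650) + (-0.10)(0.3300) = 0.2415
adj(I−A) = Cᵀ =
  [ 0.5650   0.3050   0.1850]
  [ 0.2650   0.4850   0.2150]
  [ 0.3300   0.2850   0.4500]
(I − A)⁻¹ = adj(I−A) / det(I−A) ≈
  [   2.3395     1.2629     0.7660]
  [   1.0973     2.0083     0.8903]
  [   1.3665     1.1801     1.8634]
First solve x = (I − A)⁻¹ d = adj(I−A)·d / det(I−A); in particular x_2 = (0.2650·380 + 0.4850·520 + 0.2150·100) / 0.2415 = 374.40 / 0.2415 ≈ 1550.3106.
Intermediate flow from 3 to 2: z_32 = a_32 · x_2 = 0.25 × 374.40 / 0.2415 = 93.60 / 0.2415 ≈ 387.58.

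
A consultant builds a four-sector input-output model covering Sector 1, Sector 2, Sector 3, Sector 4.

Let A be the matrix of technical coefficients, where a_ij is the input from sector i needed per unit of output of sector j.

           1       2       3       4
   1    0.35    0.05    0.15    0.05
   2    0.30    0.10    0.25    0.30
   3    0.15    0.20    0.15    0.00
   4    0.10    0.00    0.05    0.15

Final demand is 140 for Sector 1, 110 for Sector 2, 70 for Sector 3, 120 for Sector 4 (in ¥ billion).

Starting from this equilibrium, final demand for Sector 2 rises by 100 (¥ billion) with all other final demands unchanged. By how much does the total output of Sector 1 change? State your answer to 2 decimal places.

Δx_1 = 17.78

I − A =
  [   0.65    -0.05    -0.15    -0.05]
  [  -0.30     0.90    -0.25    -0.30]
  [  -0.15    -0.20     0.85     0.00]
  [  -0.10     0.00    -0.05     0.85]
Compute the cofactors C_ij = (−1)^(i+j)·(3×3 minor ij) of I−A; the adjugate is their transpose:
adj(I−A) = Cᵀ =
  [ 0.604750   0.062125   0.128375   0.057500]
  [ 0.276375   0.445875   0.190125   0.173625]
  [ 0.171750   0.115875   0.478500   0.051000]
  [ 0.081250   0.014125   0.043250   0.420875]
det(I−A) = Σ_j (I−A)_1j·C_1j = (0.65)(0.604750) + (-0.05)(0.276375) + (-0.15)(0.171750) + (-0.05)(0.081250) = 0.34944375
(I − A)⁻¹ = adj(I−A) / det(I−A) ≈
  [   1.7306     0.1778     0.3674     0.1645]
  [   0.7909     1.2760     0.5441     0.4969]
  [   0.4915     0.3316     1.3693     0.1459]
  [   0.2325     0.0404     0.1238     1.2044]
Δx = (I − A)⁻¹ Δd with Δd having +100 in the Sector 2 component and 0 elsewhere.
So Δx_1 = L_12 · (+100), where L_12 = adj(I−A)_12 / det(I−A) = 0.062125 / 0.34944375.
Δx_1 = 0.062125 × (+100) / 0.34944375 = 6.2125 / 0.34944375 ≈ 17.78.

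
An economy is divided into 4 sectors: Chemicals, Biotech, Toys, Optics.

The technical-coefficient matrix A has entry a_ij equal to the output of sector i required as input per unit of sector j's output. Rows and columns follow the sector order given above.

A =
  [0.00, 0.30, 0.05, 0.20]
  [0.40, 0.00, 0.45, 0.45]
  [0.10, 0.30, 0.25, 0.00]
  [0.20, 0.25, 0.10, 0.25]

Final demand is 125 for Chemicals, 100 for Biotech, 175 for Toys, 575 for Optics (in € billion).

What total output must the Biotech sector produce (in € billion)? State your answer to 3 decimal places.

x_2 = 1891.496

I − A =
  [   1.00    -0.30    -0.05    -0.20]
  [  -0.40     1.00    -0.45    -0.45]
  [  -0.10    -0.30     0.75     0.00]
  [  -0.20    -0.25    -0.10     0.75]
Compute the cofactors C_ij = (−1)^(i+j)·(3×3 minor ij) of I−A; the adjugate is their transpose:
adj(I−A) = Cᵀ =
  [ 0.363375   0.223500   0.189125   0.231000]
  [ 0.330750   0.526750   0.392000   0.404250]
  [ 0.180750   0.240500   0.460500   0.192500]
  [ 0.231250   0.267250   0.242500   0.500500]
det(I−A) = Σ_j (I−A)_1j·C_1j = (1.00)(0.363375) + (-0.30)(0.330750) + (-0.05)(0.180750) + (-0.20)(0.231250) = 0.2088625
(I − A)⁻¹ = adj(I−A) / det(I−A) ≈
  [   1.7398     1.0701     0.9055     1.1060]
  [   1.5836     2.5220     1.8768     1.9355]
  [   0.8654     1.1515     2.2048     0.9217]
  [   1.1072     1.2795     1.1611     2.3963]
x = (I − A)⁻¹ d = adj(I−A)·d / det(I−A), with det(I−A) = 0.2088625:
  x_1 = (0.363375·125 + 0.223500·100 + 0.189125·175 + 0.231000·575) / 0.2088625 = 233.69375 / 0.2088625 ≈ 1118.888
  x_2 = (0.330750·125 + 0.526750·100 + 0.392000·175 + 0.404250·575) / 0.2088625 = 395.0625 / 0.2088625 ≈ 1891.496
  x_3 = (0.180750·125 + 0.240500·100 + 0.460500·175 + 0.192500·575) / 0.2088625 = 237.91875 / 0.2088625 ≈ 1139.117
  x_4 = (0.231250·125 + 0.267250·100 + 0.242500·175 + 0.500500·575) / 0.2088625 = 385.85625 / 0.2088625 ≈ 1847.418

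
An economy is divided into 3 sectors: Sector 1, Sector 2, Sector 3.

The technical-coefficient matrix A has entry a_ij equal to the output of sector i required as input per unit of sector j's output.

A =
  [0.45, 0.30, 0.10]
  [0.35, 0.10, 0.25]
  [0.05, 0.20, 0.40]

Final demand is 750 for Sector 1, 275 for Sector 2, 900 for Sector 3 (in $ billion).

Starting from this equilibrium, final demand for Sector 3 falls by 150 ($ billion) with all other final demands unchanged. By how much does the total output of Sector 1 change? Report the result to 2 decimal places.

Δx_1 = -129.41

I − A =
  [   0.55    -0.30    -0.10]
  [  -0.35     0.90    -0.25]
  [  -0.05    -0.20     0.60]
Cofactors of I−A, C_ij = (−1)^(i+j)·(minor ij) (rows/columns in the sector order above):
  C_11 = (0.90)(0.60) − (-0.25)(-0.20) = 0.4900
  C_12 = −[(-0.35)(0.60) − (-0.25)(-0.05)] = 0.2225
  C_13 = (-0.35)(-0.20) − (0.90)(-0.05) = 0.1150
  C_21 = −[(-0.30)(0.60) − (-0.10)(-0.20)] = 0.2000
  C_22 = (0.55)(0.60) − (-0.10)(-0.05) = 0.3250
  C_23 = −[(0.55)(-0.20) − (-0.30)(-0.05)] = 0.1250
  C_31 = (-0.30)(-0.25) − (-0.10)(0.90) = 0.1650
  C_32 = −[(0.55)(-0.25) − (-0.10)(-0.35)] = 0.1725
  C_33 = (0.55)(0.90) − (-0.30)(-0.35) = 0.3900
det(I−A) = Σ_j (I−A)_1j·C_1j = (0.55)(0.4900) + (-0.30)(0.2225) + (-0.10)(0.1150) = 0.19125
adj(I−A) = Cᵀ =
  [ 0.4900   0.2000   0.1650]
  [ 0.2225   0.3250   0.1725]
  [ 0.1150   0.1250   0.3900]
(I − A)⁻¹ = adj(I−A) / det(I−A) ≈
  [   2.5621     1.0458     0.8627]
  [   1.1634     1.6993     0.9020]
  [   0.6013     0.6536     2.0392]
Δx = (I − A)⁻¹ Δd with Δd having -150 in the Sector 3 component and 0 elsewhere.
So Δx_1 = L_13 · (-150), where L_13 = adj(I−A)_13 / det(I−A) = 0.1650 / 0.19125.
Δx_1 = 0.1650 × (-150) / 0.19125 = -24.75 / 0.19125 ≈ -129.41.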